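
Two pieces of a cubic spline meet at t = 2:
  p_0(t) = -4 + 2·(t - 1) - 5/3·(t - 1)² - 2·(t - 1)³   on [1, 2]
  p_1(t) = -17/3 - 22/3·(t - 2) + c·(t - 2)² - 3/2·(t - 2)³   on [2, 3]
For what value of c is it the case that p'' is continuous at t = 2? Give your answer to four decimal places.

-7.6667

p_0''(t) = -10/3 - 12·(t - 1), so p_0''(2) = -46/3. On the right, p_1''(2) = 2c, so c = -23/3.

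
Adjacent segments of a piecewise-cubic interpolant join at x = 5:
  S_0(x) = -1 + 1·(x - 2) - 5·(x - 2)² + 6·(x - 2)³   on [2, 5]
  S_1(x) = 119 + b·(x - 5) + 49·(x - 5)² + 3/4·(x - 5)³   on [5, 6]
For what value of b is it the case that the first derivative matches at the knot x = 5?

S_0'(x) = 1 - 10·(x - 2) + 18·(x - 2)², so S_0'(5) = 133. On the right, S_1'(5) = b, so b = 133.

133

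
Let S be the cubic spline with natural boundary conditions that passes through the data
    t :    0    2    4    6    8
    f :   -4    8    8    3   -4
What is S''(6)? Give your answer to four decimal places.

-0.5893

Write M_i for S''(x_i). With h_i = 2, 2, 2, 2 and divided differences Δ_i = 6, 0, -5/2, -7/2, the continuity of S' gives the tridiagonal system
  2·M_0 + 8·M_1 + 2·M_2 = 6(Δ_1 - Δ_0) = -36
  2·M_1 + 8·M_2 + 2·M_3 = 6(Δ_2 - Δ_1) = -15
  2·M_2 + 8·M_3 + 2·M_4 = 6(Δ_3 - Δ_2) = -6
Natural end conditions: M_0 = M_4 = 0.
Hence M_0 = 0, M_1 = -243/56, M_2 = -9/14, M_3 = -33/56, M_4 = 0.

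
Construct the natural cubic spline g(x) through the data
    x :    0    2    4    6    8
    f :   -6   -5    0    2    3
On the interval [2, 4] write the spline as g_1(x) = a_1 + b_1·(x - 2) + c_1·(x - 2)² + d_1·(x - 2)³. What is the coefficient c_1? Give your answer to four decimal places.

Write m_i for g''(x_i). With h_i = 2, 2, 2, 2 and divided differences Δ_i = 1/2, 5/2, 1, 1/2, the continuity of g' gives the tridiagonal system
  2·m_0 + 8·m_1 + 2·m_2 = 6(Δ_1 - Δ_0) = 12
  2·m_1 + 8·m_2 + 2·m_3 = 6(Δ_2 - Δ_1) = -9
  2·m_2 + 8·m_3 + 2·m_4 = 6(Δ_3 - Δ_2) = -3
Natural end conditions: m_0 = m_4 = 0.
Solving: m_0 = 0, m_1 = 213/112, m_2 = -45/28, m_3 = 3/112, m_4 = 0.
On [2, 4], with g_1(x) = a_1 + b_1·(x - 2) + c_1·(x - 2)² + d_1·(x - 2)³: c_1 = m_1/2 = 213/224, d_1 = (m_2 - m_1)/(6h_1) = -131/448, b_1 = Δ_1 - h_1(2m_1 + m_2)/6 = 99/56.

0.9509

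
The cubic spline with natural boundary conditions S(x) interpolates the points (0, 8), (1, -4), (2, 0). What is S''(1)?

24

Let m_i = S''(x_i). Step sizes h_i = 1, 1; slopes of the chords Δ_i = (y_(i+1) - y_i)/h_i = -12, 4.
  1·m_0 + 4·m_1 + 1·m_2 = 6(Δ_1 - Δ_0) = 96
Natural end conditions: m_0 = m_2 = 0.
Hence m_0 = 0, m_1 = 24, m_2 = 0.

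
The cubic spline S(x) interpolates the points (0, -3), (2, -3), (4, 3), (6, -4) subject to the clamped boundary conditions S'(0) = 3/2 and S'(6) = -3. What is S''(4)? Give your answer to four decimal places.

-7.3000

Put M_i = S'' at the i-th knot. Here h = (2, 2, 2) and Δ = (0, 3, -7/2), so the interior equations h_(i-1)·M_(i-1) + 2(h_(i-1)+h_i)·M_i + h_i·M_(i+1) = 6(Δ_i − Δ_(i-1)) read
  2·M_0 + 8·M_1 + 2·M_2 = 6(Δ_1 - Δ_0) = 18
  2·M_1 + 8·M_2 + 2·M_3 = 6(Δ_2 - Δ_1) = -39
Clamped end conditions give two more equations: 2h_0·M_0 + h_0·M_1 = 6(Δ_0 - S'(0)) = -9 and h_2·M_2 + 2h_2·M_3 = 6(S'(6) - Δ_2) = 3.
Solving the tridiagonal system: M_0 = -49/10, M_1 = 53/10, M_2 = -73/10, M_3 = 22/5.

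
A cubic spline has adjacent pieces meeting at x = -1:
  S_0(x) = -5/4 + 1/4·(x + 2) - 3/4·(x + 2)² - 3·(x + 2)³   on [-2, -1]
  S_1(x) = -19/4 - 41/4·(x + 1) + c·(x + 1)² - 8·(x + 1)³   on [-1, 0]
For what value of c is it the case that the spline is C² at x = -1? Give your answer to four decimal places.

-9.7500

S_0''(x) = -3/2 - 18·(x + 2), so S_0''(-1) = -39/2. On the right, S_1''(-1) = 2c, so c = -39/4.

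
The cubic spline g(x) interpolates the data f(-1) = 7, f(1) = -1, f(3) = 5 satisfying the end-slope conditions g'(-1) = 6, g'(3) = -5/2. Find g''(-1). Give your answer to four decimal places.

Put M_i = g'' at the i-th knot. Here h = (2, 2) and Δ = (-4, 3), so the interior equations h_(i-1)·M_(i-1) + 2(h_(i-1)+h_i)·M_i + h_i·M_(i+1) = 6(Δ_i − Δ_(i-1)) read
  2·M_0 + 8·M_1 + 2·M_2 = 6(Δ_1 - Δ_0) = 42
Clamped end conditions give two more equations: 2h_0·M_0 + h_0·M_1 = 6(Δ_0 - g'(-1)) = -60 and h_1·M_1 + 2h_1·M_2 = 6(g'(3) - Δ_1) = -33.
Solving: M_0 = -179/8, M_1 = 59/4, M_2 = -125/8.

-22.3750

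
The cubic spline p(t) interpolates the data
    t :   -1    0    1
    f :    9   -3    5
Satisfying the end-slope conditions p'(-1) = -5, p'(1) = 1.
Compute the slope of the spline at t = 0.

Write M_i for p''(x_i). With h_i = 1, 1 and divided differences Δ_i = -12, 8, the continuity of p' gives the tridiagonal system
  1·M_0 + 4·M_1 + 1·M_2 = 6(Δ_1 - Δ_0) = 120
Clamped end conditions give two more equations: 2h_0·M_0 + h_0·M_1 = 6(Δ_0 - p'(-1)) = -42 and h_1·M_1 + 2h_1·M_2 = 6(p'(1) - Δ_1) = -42.
Solving: M_0 = -48, M_1 = 54, M_2 = -48.
On [0, 1], p'(t) = b_1 + 2c_1·t + 3d_1·t² with b_1 = Δ_1 - h_1(2M_1 + M_2)/6 = -2, c_1 = M_1/2 = 27, d_1 = (M_2 - M_1)/(6h_1) = -17. So p'(0) = -2.

-2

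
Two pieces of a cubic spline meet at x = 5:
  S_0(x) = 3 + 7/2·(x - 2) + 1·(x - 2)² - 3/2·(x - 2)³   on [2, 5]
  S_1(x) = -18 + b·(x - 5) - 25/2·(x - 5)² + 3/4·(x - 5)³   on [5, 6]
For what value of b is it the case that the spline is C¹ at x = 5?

S_0'(x) = 7/2 + 2·(x - 2) - 9/2·(x - 2)², so S_0'(5) = -31. On the right, S_1'(5) = b, so b = -31.

-31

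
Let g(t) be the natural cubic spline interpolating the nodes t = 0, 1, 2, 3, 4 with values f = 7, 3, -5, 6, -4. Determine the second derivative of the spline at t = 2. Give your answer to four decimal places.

Write M_i for g''(x_i). With h_i = 1, 1, 1, 1 and divided differences Δ_i = -4, -8, 11, -10, the continuity of g' gives the tridiagonal system
  1·M_0 + 4·M_1 + 1·M_2 = 6(Δ_1 - Δ_0) = -24
  1·M_1 + 4·M_2 + 1·M_3 = 6(Δ_2 - Δ_1) = 114
  1·M_2 + 4·M_3 + 1·M_4 = 6(Δ_3 - Δ_2) = -126
Natural end conditions: M_0 = M_4 = 0.
Solving: M_0 = 0, M_1 = -471/28, M_2 = 303/7, M_3 = -1185/28, M_4 = 0.

43.2857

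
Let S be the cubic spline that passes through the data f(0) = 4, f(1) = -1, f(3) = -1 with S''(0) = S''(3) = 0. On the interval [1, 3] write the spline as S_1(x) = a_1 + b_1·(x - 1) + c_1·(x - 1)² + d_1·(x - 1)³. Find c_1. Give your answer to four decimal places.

With σ_i denoting the second derivative at x_i, h_i = 1, 2, and Δ_i = (y_(i+1) − y_i)/h_i = -5, 0:
  1·σ_0 + 6·σ_1 + 2·σ_2 = 6(Δ_1 - Δ_0) = 30
Natural end conditions: σ_0 = σ_2 = 0.
Hence σ_0 = 0, σ_1 = 5, σ_2 = 0.
On [1, 3], with S_1(x) = a_1 + b_1·(x - 1) + c_1·(x - 1)² + d_1·(x - 1)³: c_1 = σ_1/2 = 5/2, d_1 = (σ_2 - σ_1)/(6h_1) = -5/12, b_1 = Δ_1 - h_1(2σ_1 + σ_2)/6 = -10/3.

2.5000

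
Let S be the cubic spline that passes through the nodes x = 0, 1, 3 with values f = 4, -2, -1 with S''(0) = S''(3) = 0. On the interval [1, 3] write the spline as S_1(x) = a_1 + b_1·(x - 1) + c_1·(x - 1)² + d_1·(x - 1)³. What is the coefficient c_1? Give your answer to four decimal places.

3.2500

Put M_i = S'' at the i-th knot. Here h = (1, 2) and Δ = (-6, 1/2), so the interior equations h_(i-1)·M_(i-1) + 2(h_(i-1)+h_i)·M_i + h_i·M_(i+1) = 6(Δ_i − Δ_(i-1)) read
  1·M_0 + 6·M_1 + 2·M_2 = 6(Δ_1 - Δ_0) = 39
Natural end conditions: M_0 = M_2 = 0.
Forward elimination and back-substitution give M_0 = 0, M_1 = 13/2, M_2 = 0.
On [1, 3], with S_1(x) = a_1 + b_1·(x - 1) + c_1·(x - 1)² + d_1·(x - 1)³: c_1 = M_1/2 = 13/4, d_1 = (M_2 - M_1)/(6h_1) = -13/24, b_1 = Δ_1 - h_1(2M_1 + M_2)/6 = -23/6.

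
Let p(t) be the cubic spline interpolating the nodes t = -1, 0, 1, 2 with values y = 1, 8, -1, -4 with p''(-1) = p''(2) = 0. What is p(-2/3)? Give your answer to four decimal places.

Let σ_i = p''(x_i). Step sizes h_i = 1, 1, 1; slopes of the chords Δ_i = (y_(i+1) - y_i)/h_i = 7, -9, -3.
  1·σ_0 + 4·σ_1 + 1·σ_2 = 6(Δ_1 - Δ_0) = -96
  1·σ_1 + 4·σ_2 + 1·σ_3 = 6(Δ_2 - Δ_1) = 36
Natural end conditions: σ_0 = σ_3 = 0.
Hence σ_0 = 0, σ_1 = -28, σ_2 = 16, σ_3 = 0.
On [-1, 0], p(t) = 1 + 35/3·(t + 1) + 0·(t + 1)² - 14/3·(t + 1)³.
With (t + 1) = 1/3: p(-2/3) = 382/81.

4.7160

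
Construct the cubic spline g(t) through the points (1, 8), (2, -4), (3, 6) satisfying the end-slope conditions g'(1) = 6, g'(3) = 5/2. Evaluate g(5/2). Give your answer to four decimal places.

0.2344

Write M_i for g''(x_i). With h_i = 1, 1 and divided differences Δ_i = -12, 10, the continuity of g' gives the tridiagonal system
  1·M_0 + 4·M_1 + 1·M_2 = 6(Δ_1 - Δ_0) = 132
Clamped end conditions give two more equations: 2h_0·M_0 + h_0·M_1 = 6(Δ_0 - g'(1)) = -108 and h_1·M_1 + 2h_1·M_2 = 6(g'(3) - Δ_1) = -45.
Hence M_0 = -355/4, M_1 = 139/2, M_2 = -229/4.
On [2, 3], g(t) = -4 - 29/8·(t - 2) + 139/4·(t - 2)² - 169/8·(t - 2)³.
With (t - 2) = 1/2: g(5/2) = 15/64.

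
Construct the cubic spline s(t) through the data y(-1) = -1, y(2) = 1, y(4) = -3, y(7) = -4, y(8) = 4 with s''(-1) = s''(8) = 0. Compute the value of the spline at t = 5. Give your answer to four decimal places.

Put M_i = s'' at the i-th knot. Here h = (3, 2, 3, 1) and Δ = (2/3, -2, -1/3, 8), so the interior equations h_(i-1)·M_(i-1) + 2(h_(i-1)+h_i)·M_i + h_i·M_(i+1) = 6(Δ_i − Δ_(i-1)) read
  3·M_0 + 10·M_1 + 2·M_2 = 6(Δ_1 - Δ_0) = -16
  2·M_1 + 10·M_2 + 3·M_3 = 6(Δ_2 - Δ_1) = 10
  3·M_2 + 8·M_3 + 1·M_4 = 6(Δ_3 - Δ_2) = 50
Natural end conditions: M_0 = M_4 = 0.
Solving: M_0 = 0, M_1 = -166/113, M_2 = -74/113, M_3 = 734/113, M_4 = 0.
On [4, 7], s(t) = -3 - 992/339·(t - 4) - 37/113·(t - 4)² + 404/1017·(t - 4)³.
With (t - 4) = 1: s(5) = -5956/1017.

-5.8564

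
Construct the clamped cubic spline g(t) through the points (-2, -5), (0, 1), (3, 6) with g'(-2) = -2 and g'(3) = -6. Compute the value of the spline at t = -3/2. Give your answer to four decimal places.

-5.1406

Write M_i for g''(x_i). With h_i = 2, 3 and divided differences Δ_i = 3, 5/3, the continuity of g' gives the tridiagonal system
  2·M_0 + 10·M_1 + 3·M_2 = 6(Δ_1 - Δ_0) = -8
Clamped end conditions give two more equations: 2h_0·M_0 + h_0·M_1 = 6(Δ_0 - g'(-2)) = 30 and h_1·M_1 + 2h_1·M_2 = 6(g'(3) - Δ_1) = -46.
Hence M_0 = 15/2, M_1 = 0, M_2 = -23/3.
On [-2, 0], g(t) = -5 - 2·(t + 2) + 15/4·(t + 2)² - 5/8·(t + 2)³.
With (t + 2) = 1/2: g(-3/2) = -329/64.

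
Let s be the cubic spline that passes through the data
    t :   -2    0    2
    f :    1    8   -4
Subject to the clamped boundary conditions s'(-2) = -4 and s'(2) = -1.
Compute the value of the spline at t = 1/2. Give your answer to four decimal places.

6.0430

With M_i denoting the second derivative at x_i, h_i = 2, 2, and Δ_i = (y_(i+1) − y_i)/h_i = 7/2, -6:
  2·M_0 + 8·M_1 + 2·M_2 = 6(Δ_1 - Δ_0) = -57
Clamped end conditions give two more equations: 2h_0·M_0 + h_0·M_1 = 6(Δ_0 - s'(-2)) = 45 and h_1·M_1 + 2h_1·M_2 = 6(s'(2) - Δ_1) = 30.
Solving: M_0 = 153/8, M_1 = -63/4, M_2 = 123/8.
On [0, 2], s(t) = 8 - 5/8·t - 63/8·t² + 83/32·t³.
With t = 1/2: s(1/2) = 1547/256.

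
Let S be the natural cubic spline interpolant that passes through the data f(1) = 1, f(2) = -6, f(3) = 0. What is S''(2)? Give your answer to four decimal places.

19.5000

Let M_i = S''(x_i). Step sizes h_i = 1, 1; slopes of the chords Δ_i = (y_(i+1) - y_i)/h_i = -7, 6.
  1·M_0 + 4·M_1 + 1·M_2 = 6(Δ_1 - Δ_0) = 78
Natural end conditions: M_0 = M_2 = 0.
Forward elimination and back-substitution give M_0 = 0, M_1 = 39/2, M_2 = 0.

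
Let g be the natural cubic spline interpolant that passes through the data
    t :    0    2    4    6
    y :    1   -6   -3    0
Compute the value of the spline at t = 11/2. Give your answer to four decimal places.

Let σ_i = g''(x_i). Step sizes h_i = 2, 2, 2; slopes of the chords Δ_i = (y_(i+1) - y_i)/h_i = -7/2, 3/2, 3/2.
  2·σ_0 + 8·σ_1 + 2·σ_2 = 6(Δ_1 - Δ_0) = 30
  2·σ_1 + 8·σ_2 + 2·σ_3 = 6(Δ_2 - Δ_1) = 0
Natural end conditions: σ_0 = σ_3 = 0.
Hence σ_0 = 0, σ_1 = 4, σ_2 = -1, σ_3 = 0.
On [4, 6], g(t) = -3 + 13/6·(t - 4) - 1/2·(t - 4)² + 1/12·(t - 4)³.
With (t - 4) = 3/2: g(11/2) = -19/32.

-0.5938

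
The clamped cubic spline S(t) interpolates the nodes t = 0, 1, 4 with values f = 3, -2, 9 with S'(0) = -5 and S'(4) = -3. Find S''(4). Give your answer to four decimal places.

-12.6667

Write m_i for S''(x_i). With h_i = 1, 3 and divided differences Δ_i = -5, 11/3, the continuity of S' gives the tridiagonal system
  1·m_0 + 8·m_1 + 3·m_2 = 6(Δ_1 - Δ_0) = 52
Clamped end conditions give two more equations: 2h_0·m_0 + h_0·m_1 = 6(Δ_0 - S'(0)) = 0 and h_1·m_1 + 2h_1·m_2 = 6(S'(4) - Δ_1) = -40.
Solving: m_0 = -6, m_1 = 12, m_2 = -38/3.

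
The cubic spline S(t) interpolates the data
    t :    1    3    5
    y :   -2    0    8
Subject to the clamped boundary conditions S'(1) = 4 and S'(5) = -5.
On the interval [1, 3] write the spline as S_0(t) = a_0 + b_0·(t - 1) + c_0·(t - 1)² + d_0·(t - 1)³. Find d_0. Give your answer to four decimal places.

1.5000

With m_i denoting the second derivative at x_i, h_i = 2, 2, and Δ_i = (y_(i+1) − y_i)/h_i = 1, 4:
  2·m_0 + 8·m_1 + 2·m_2 = 6(Δ_1 - Δ_0) = 18
Clamped end conditions give two more equations: 2h_0·m_0 + h_0·m_1 = 6(Δ_0 - S'(1)) = -18 and h_1·m_1 + 2h_1·m_2 = 6(S'(5) - Δ_1) = -54.
Solving: m_0 = -9, m_1 = 9, m_2 = -18.
On [1, 3], with S_0(t) = a_0 + b_0·(t - 1) + c_0·(t - 1)² + d_0·(t - 1)³: c_0 = m_0/2 = -9/2, d_0 = (m_1 - m_0)/(6h_0) = 3/2, b_0 = Δ_0 - h_0(2m_0 + m_1)/6 = 4.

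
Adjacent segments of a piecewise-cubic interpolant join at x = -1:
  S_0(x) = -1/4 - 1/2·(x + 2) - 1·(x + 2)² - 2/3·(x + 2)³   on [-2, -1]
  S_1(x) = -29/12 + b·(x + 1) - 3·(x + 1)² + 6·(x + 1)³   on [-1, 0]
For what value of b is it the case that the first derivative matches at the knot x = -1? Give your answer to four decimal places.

S_0'(x) = -1/2 - 2·(x + 2) - 2·(x + 2)², so S_0'(-1) = -9/2. On the right, S_1'(-1) = b, so b = -9/2.

-4.5000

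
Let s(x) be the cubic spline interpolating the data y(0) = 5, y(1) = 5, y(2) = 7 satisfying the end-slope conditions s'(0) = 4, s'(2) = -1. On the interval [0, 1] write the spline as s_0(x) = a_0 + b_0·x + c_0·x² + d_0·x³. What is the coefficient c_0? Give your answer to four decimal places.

Put M_i = s'' at the i-th knot. Here h = (1, 1) and Δ = (0, 2), so the interior equations h_(i-1)·M_(i-1) + 2(h_(i-1)+h_i)·M_i + h_i·M_(i+1) = 6(Δ_i − Δ_(i-1)) read
  1·M_0 + 4·M_1 + 1·M_2 = 6(Δ_1 - Δ_0) = 12
Clamped end conditions give two more equations: 2h_0·M_0 + h_0·M_1 = 6(Δ_0 - s'(0)) = -24 and h_1·M_1 + 2h_1·M_2 = 6(s'(2) - Δ_1) = -18.
Solving the tridiagonal system: M_0 = -35/2, M_1 = 11, M_2 = -29/2.
On [0, 1], with s_0(x) = a_0 + b_0·x + c_0·x² + d_0·x³: c_0 = M_0/2 = -35/4, d_0 = (M_1 - M_0)/(6h_0) = 19/4, b_0 = Δ_0 - h_0(2M_0 + M_1)/6 = 4.

-8.7500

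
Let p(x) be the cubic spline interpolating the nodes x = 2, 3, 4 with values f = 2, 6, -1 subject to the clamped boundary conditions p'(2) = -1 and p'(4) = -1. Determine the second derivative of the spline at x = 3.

-33

Let M_i = p''(x_i). Step sizes h_i = 1, 1; slopes of the chords Δ_i = (y_(i+1) - y_i)/h_i = 4, -7.
  1·M_0 + 4·M_1 + 1·M_2 = 6(Δ_1 - Δ_0) = -66
Clamped end conditions give two more equations: 2h_0·M_0 + h_0·M_1 = 6(Δ_0 - p'(2)) = 30 and h_1·M_1 + 2h_1·M_2 = 6(p'(4) - Δ_1) = 36.
Solving: M_0 = 63/2, M_1 = -33, M_2 = 69/2.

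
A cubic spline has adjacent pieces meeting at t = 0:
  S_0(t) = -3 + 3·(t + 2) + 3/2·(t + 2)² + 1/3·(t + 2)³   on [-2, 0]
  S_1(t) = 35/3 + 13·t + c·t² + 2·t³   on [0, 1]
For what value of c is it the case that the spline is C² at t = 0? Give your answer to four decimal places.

3.5000

S_0''(t) = 3 + 2·(t + 2), so S_0''(0) = 7. On the right, S_1''(0) = 2c, so c = 7/2.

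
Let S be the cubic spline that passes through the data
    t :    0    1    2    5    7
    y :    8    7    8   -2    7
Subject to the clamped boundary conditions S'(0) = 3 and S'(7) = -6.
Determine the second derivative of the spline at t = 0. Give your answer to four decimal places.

Write M_i for S''(x_i). With h_i = 1, 1, 3, 2 and divided differences Δ_i = -1, 1, -10/3, 9/2, the continuity of S' gives the tridiagonal system
  1·M_0 + 4·M_1 + 1·M_2 = 6(Δ_1 - Δ_0) = 12
  1·M_1 + 8·M_2 + 3·M_3 = 6(Δ_2 - Δ_1) = -26
  3·M_2 + 10·M_3 + 2·M_4 = 6(Δ_3 - Δ_2) = 47
Clamped end conditions give two more equations: 2h_0·M_0 + h_0·M_1 = 6(Δ_0 - S'(0)) = -24 and h_3·M_3 + 2h_3·M_4 = 6(S'(7) - Δ_3) = -63.
Hence M_0 = -4705/282, M_1 = 1321/141, M_2 = -2479/282, M_3 = 1643/141, M_4 = -12169/564.

-16.6844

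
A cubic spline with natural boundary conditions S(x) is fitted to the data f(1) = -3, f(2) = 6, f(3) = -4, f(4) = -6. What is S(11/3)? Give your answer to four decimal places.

-6.3407

Put M_i = S'' at the i-th knot. Here h = (1, 1, 1) and Δ = (9, -10, -2), so the interior equations h_(i-1)·M_(i-1) + 2(h_(i-1)+h_i)·M_i + h_i·M_(i+1) = 6(Δ_i − Δ_(i-1)) read
  1·M_0 + 4·M_1 + 1·M_2 = 6(Δ_1 - Δ_0) = -114
  1·M_1 + 4·M_2 + 1·M_3 = 6(Δ_2 - Δ_1) = 48
Natural end conditions: M_0 = M_3 = 0.
Forward elimination and back-substitution give M_0 = 0, M_1 = -168/5, M_2 = 102/5, M_3 = 0.
On [3, 4], S(x) = -4 - 44/5·(x - 3) + 51/5·(x - 3)² - 17/5·(x - 3)³.
With (x - 3) = 2/3: S(11/3) = -856/135.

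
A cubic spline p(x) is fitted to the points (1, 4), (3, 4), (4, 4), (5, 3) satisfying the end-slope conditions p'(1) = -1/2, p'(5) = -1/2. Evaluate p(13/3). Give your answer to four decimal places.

3.6734

Let m_i = p''(x_i). Step sizes h_i = 2, 1, 1; slopes of the chords Δ_i = (y_(i+1) - y_i)/h_i = 0, 0, -1.
  2·m_0 + 6·m_1 + 1·m_2 = 6(Δ_1 - Δ_0) = 0
  1·m_1 + 4·m_2 + 1·m_3 = 6(Δ_2 - Δ_1) = -6
Clamped end conditions give two more equations: 2h_0·m_0 + h_0·m_1 = 6(Δ_0 - p'(1)) = 3 and h_2·m_2 + 2h_2·m_3 = 6(p'(5) - Δ_2) = 3.
Solving: m_0 = 15/22, m_1 = 3/22, m_2 = -24/11, m_3 = 57/22.
On [4, 5], p(x) = 4 - 31/44·(x - 4) - 12/11·(x - 4)² + 35/44·(x - 4)³.
With (x - 4) = 1/3: p(13/3) = 1091/297.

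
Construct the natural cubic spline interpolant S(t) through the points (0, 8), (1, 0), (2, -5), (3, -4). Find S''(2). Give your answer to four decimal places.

8.4000

With M_i denoting the second derivative at x_i, h_i = 1, 1, 1, and Δ_i = (y_(i+1) − y_i)/h_i = -8, -5, 1:
  1·M_0 + 4·M_1 + 1·M_2 = 6(Δ_1 - Δ_0) = 18
  1·M_1 + 4·M_2 + 1·M_3 = 6(Δ_2 - Δ_1) = 36
Natural end conditions: M_0 = M_3 = 0.
Forward elimination and back-substitution give M_0 = 0, M_1 = 12/5, M_2 = 42/5, M_3 = 0.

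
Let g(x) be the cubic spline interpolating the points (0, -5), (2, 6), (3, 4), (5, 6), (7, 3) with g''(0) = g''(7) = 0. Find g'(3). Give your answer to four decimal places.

-1.5742

Let m_i = g''(x_i). Step sizes h_i = 2, 1, 2, 2; slopes of the chords Δ_i = (y_(i+1) - y_i)/h_i = 11/2, -2, 1, -3/2.
  2·m_0 + 6·m_1 + 1·m_2 = 6(Δ_1 - Δ_0) = -45
  1·m_1 + 6·m_2 + 2·m_3 = 6(Δ_2 - Δ_1) = 18
  2·m_2 + 8·m_3 + 2·m_4 = 6(Δ_3 - Δ_2) = -15
Natural end conditions: m_0 = m_4 = 0.
Solving the tridiagonal system: m_0 = 0, m_1 = -1077/128, m_2 = 351/64, m_3 = -831/256, m_4 = 0.
On [3, 5], g'(x) = b_2 + 2c_2·(x - 3) + 3d_2·(x - 3)² with b_2 = Δ_2 - h_2(2m_2 + m_3)/6 = -403/256, c_2 = m_2/2 = 351/128, d_2 = (m_3 - m_2)/(6h_2) = -745/1024. So g'(3) = -403/256.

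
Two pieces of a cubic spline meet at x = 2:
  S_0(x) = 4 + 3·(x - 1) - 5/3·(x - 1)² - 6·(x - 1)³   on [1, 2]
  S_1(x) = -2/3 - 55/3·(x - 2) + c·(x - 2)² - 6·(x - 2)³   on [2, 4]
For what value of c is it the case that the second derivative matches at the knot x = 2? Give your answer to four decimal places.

-19.6667

S_0''(x) = -10/3 - 36·(x - 1), so S_0''(2) = -118/3. On the right, S_1''(2) = 2c, so c = -59/3.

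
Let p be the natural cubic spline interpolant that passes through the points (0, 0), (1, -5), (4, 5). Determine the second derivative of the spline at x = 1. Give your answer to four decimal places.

6.2500

With m_i denoting the second derivative at x_i, h_i = 1, 3, and Δ_i = (y_(i+1) − y_i)/h_i = -5, 10/3:
  1·m_0 + 8·m_1 + 3·m_2 = 6(Δ_1 - Δ_0) = 50
Natural end conditions: m_0 = m_2 = 0.
Solving the tridiagonal system: m_0 = 0, m_1 = 25/4, m_2 = 0.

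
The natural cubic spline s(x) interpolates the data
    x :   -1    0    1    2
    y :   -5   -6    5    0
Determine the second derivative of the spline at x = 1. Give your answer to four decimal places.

-30.4000

Write m_i for s''(x_i). With h_i = 1, 1, 1 and divided differences Δ_i = -1, 11, -5, the continuity of s' gives the tridiagonal system
  1·m_0 + 4·m_1 + 1·m_2 = 6(Δ_1 - Δ_0) = 72
  1·m_1 + 4·m_2 + 1·m_3 = 6(Δ_2 - Δ_1) = -96
Natural end conditions: m_0 = m_3 = 0.
Solving: m_0 = 0, m_1 = 128/5, m_2 = -152/5, m_3 = 0.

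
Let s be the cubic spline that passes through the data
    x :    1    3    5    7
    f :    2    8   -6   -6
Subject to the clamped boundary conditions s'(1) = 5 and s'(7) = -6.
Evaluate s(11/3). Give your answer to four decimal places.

3.7481

Write M_i for s''(x_i). With h_i = 2, 2, 2 and divided differences Δ_i = 3, -7, 0, the continuity of s' gives the tridiagonal system
  2·M_0 + 8·M_1 + 2·M_2 = 6(Δ_1 - Δ_0) = -60
  2·M_1 + 8·M_2 + 2·M_3 = 6(Δ_2 - Δ_1) = 42
Clamped end conditions give two more equations: 2h_0·M_0 + h_0·M_1 = 6(Δ_0 - s'(1)) = -12 and h_2·M_2 + 2h_2·M_3 = 6(s'(7) - Δ_2) = -36.
Forward elimination and back-substitution give M_0 = 38/15, M_1 = -166/15, M_2 = 176/15, M_3 = -223/15.
On [3, 5], s(x) = 8 - 53/15·(x - 3) - 83/15·(x - 3)² + 19/10·(x - 3)³.
With (x - 3) = 2/3: s(11/3) = 506/135.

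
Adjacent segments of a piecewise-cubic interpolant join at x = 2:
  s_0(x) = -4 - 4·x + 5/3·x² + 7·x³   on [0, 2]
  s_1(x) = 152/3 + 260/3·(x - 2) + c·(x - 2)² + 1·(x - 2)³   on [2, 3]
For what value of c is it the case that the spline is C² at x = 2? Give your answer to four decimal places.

s_0''(x) = 10/3 + 42·x, so s_0''(2) = 262/3. On the right, s_1''(2) = 2c, so c = 131/3.

43.6667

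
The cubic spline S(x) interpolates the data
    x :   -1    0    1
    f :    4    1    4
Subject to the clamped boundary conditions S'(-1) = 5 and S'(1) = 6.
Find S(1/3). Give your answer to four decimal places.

Write M_i for S''(x_i). With h_i = 1, 1 and divided differences Δ_i = -3, 3, the continuity of S' gives the tridiagonal system
  1·M_0 + 4·M_1 + 1·M_2 = 6(Δ_1 - Δ_0) = 36
Clamped end conditions give two more equations: 2h_0·M_0 + h_0·M_1 = 6(Δ_0 - S'(-1)) = -48 and h_1·M_1 + 2h_1·M_2 = 6(S'(1) - Δ_1) = 18.
Solving the tridiagonal system: M_0 = -65/2, M_1 = 17, M_2 = 1/2.
On [0, 1], S(x) = 1 - 11/4·x + 17/2·x² - 11/4·x³.
With x = 1/3: S(1/3) = 25/27.

0.9259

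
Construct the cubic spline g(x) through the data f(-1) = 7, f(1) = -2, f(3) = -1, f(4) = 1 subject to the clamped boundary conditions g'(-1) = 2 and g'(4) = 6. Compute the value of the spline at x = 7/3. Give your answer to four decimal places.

-2.0676

Put M_i = g'' at the i-th knot. Here h = (2, 2, 1) and Δ = (-9/2, 1/2, 2), so the interior equations h_(i-1)·M_(i-1) + 2(h_(i-1)+h_i)·M_i + h_i·M_(i+1) = 6(Δ_i − Δ_(i-1)) read
  2·M_0 + 8·M_1 + 2·M_2 = 6(Δ_1 - Δ_0) = 30
  2·M_1 + 6·M_2 + 1·M_3 = 6(Δ_2 - Δ_1) = 9
Clamped end conditions give two more equations: 2h_0·M_0 + h_0·M_1 = 6(Δ_0 - g'(-1)) = -39 and h_2·M_2 + 2h_2·M_3 = 6(g'(4) - Δ_2) = 24.
Forward elimination and back-substitution give M_0 = -317/23, M_1 = 371/46, M_2 = -80/23, M_3 = 316/23.
On [1, 3], g(x) = -2 - 171/46·(x - 1) + 371/92·(x - 1)² - 177/184·(x - 1)³.
With (x - 1) = 4/3: g(7/3) = -428/207.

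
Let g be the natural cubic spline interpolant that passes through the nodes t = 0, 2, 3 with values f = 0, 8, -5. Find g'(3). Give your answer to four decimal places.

-15.8333

Write M_i for g''(x_i). With h_i = 2, 1 and divided differences Δ_i = 4, -13, the continuity of g' gives the tridiagonal system
  2·M_0 + 6·M_1 + 1·M_2 = 6(Δ_1 - Δ_0) = -102
Natural end conditions: M_0 = M_2 = 0.
Hence M_0 = 0, M_1 = -17, M_2 = 0.
On [2, 3], g'(t) = b_1 + 2c_1·(t - 2) + 3d_1·(t - 2)² with b_1 = Δ_1 - h_1(2M_1 + M_2)/6 = -22/3, c_1 = M_1/2 = -17/2, d_1 = (M_2 - M_1)/(6h_1) = 17/6. So g'(3) = -95/6.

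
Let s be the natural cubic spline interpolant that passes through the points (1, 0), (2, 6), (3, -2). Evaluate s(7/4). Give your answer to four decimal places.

5.6484

Let σ_i = s''(x_i). Step sizes h_i = 1, 1; slopes of the chords Δ_i = (y_(i+1) - y_i)/h_i = 6, -8.
  1·σ_0 + 4·σ_1 + 1·σ_2 = 6(Δ_1 - Δ_0) = -84
Natural end conditions: σ_0 = σ_2 = 0.
Solving: σ_0 = 0, σ_1 = -21, σ_2 = 0.
On [1, 2], s(t) = 0 + 19/2·(t - 1) + 0·(t - 1)² - 7/2·(t - 1)³.
With (t - 1) = 3/4: s(7/4) = 723/128.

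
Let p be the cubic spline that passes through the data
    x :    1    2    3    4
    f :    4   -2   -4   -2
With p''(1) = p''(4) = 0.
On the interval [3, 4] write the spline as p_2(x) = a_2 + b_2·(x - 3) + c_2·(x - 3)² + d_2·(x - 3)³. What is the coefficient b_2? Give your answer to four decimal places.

0.4000

Write M_i for p''(x_i). With h_i = 1, 1, 1 and divided differences Δ_i = -6, -2, 2, the continuity of p' gives the tridiagonal system
  1·M_0 + 4·M_1 + 1·M_2 = 6(Δ_1 - Δ_0) = 24
  1·M_1 + 4·M_2 + 1·M_3 = 6(Δ_2 - Δ_1) = 24
Natural end conditions: M_0 = M_3 = 0.
Solving the tridiagonal system: M_0 = 0, M_1 = 24/5, M_2 = 24/5, M_3 = 0.
On [3, 4], with p_2(x) = a_2 + b_2·(x - 3) + c_2·(x - 3)² + d_2·(x - 3)³: c_2 = M_2/2 = 12/5, d_2 = (M_3 - M_2)/(6h_2) = -4/5, b_2 = Δ_2 - h_2(2M_2 + M_3)/6 = 2/5.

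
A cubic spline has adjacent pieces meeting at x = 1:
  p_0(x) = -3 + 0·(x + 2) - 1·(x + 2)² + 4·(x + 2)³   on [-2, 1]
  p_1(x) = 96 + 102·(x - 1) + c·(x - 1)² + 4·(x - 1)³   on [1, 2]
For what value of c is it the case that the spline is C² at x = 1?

35

p_0''(x) = -2 + 24·(x + 2), so p_0''(1) = 70. On the right, p_1''(1) = 2c, so c = 35.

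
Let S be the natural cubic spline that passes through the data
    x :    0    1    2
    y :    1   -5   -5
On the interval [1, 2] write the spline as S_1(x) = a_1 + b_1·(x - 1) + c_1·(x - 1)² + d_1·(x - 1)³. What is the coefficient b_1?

-3

With σ_i denoting the second derivative at x_i, h_i = 1, 1, and Δ_i = (y_(i+1) − y_i)/h_i = -6, 0:
  1·σ_0 + 4·σ_1 + 1·σ_2 = 6(Δ_1 - Δ_0) = 36
Natural end conditions: σ_0 = σ_2 = 0.
Solving: σ_0 = 0, σ_1 = 9, σ_2 = 0.
On [1, 2], with S_1(x) = a_1 + b_1·(x - 1) + c_1·(x - 1)² + d_1·(x - 1)³: c_1 = σ_1/2 = 9/2, d_1 = (σ_2 - σ_1)/(6h_1) = -3/2, b_1 = Δ_1 - h_1(2σ_1 + σ_2)/6 = -3.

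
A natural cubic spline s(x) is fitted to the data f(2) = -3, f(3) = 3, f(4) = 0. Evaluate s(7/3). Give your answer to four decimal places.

-0.3333

Write σ_i for s''(x_i). With h_i = 1, 1 and divided differences Δ_i = 6, -3, the continuity of s' gives the tridiagonal system
  1·σ_0 + 4·σ_1 + 1·σ_2 = 6(Δ_1 - Δ_0) = -54
Natural end conditions: σ_0 = σ_2 = 0.
Solving: σ_0 = 0, σ_1 = -27/2, σ_2 = 0.
On [2, 3], s(x) = -3 + 33/4·(x - 2) + 0·(x - 2)² - 9/4·(x - 2)³.
With (x - 2) = 1/3: s(7/3) = -1/3.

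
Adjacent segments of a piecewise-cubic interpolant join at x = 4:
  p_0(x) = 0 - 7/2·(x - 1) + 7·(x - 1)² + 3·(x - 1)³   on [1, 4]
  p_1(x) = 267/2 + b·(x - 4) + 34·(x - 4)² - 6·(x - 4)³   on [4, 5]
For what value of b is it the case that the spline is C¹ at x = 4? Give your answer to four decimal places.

p_0'(x) = -7/2 + 14·(x - 1) + 9·(x - 1)², so p_0'(4) = 239/2. On the right, p_1'(4) = b, so b = 239/2.

119.5000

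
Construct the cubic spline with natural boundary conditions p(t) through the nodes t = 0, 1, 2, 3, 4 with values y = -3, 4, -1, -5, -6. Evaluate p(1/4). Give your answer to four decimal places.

Let M_i = p''(x_i). Step sizes h_i = 1, 1, 1, 1; slopes of the chords Δ_i = (y_(i+1) - y_i)/h_i = 7, -5, -4, -1.
  1·M_0 + 4·M_1 + 1·M_2 = 6(Δ_1 - Δ_0) = -72
  1·M_1 + 4·M_2 + 1·M_3 = 6(Δ_2 - Δ_1) = 6
  1·M_2 + 4·M_3 + 1·M_4 = 6(Δ_3 - Δ_2) = 18
Natural end conditions: M_0 = M_4 = 0.
Solving: M_0 = 0, M_1 = -543/28, M_2 = 39/7, M_3 = 87/28, M_4 = 0.
On [0, 1], p(t) = -3 + 573/56·t + 0·t² - 181/56·t³.
With t = 1/4: p(1/4) = -1765/3584.

-0.4925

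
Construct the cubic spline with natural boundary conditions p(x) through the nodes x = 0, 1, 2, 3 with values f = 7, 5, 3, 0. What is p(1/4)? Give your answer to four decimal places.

6.4844

Write σ_i for p''(x_i). With h_i = 1, 1, 1 and divided differences Δ_i = -2, -2, -3, the continuity of p' gives the tridiagonal system
  1·σ_0 + 4·σ_1 + 1·σ_2 = 6(Δ_1 - Δ_0) = 0
  1·σ_1 + 4·σ_2 + 1·σ_3 = 6(Δ_2 - Δ_1) = -6
Natural end conditions: σ_0 = σ_3 = 0.
Solving: σ_0 = 0, σ_1 = 2/5, σ_2 = -8/5, σ_3 = 0.
On [0, 1], p(x) = 7 - 31/15·x + 0·x² + 1/15·x³.
With x = 1/4: p(1/4) = 415/64.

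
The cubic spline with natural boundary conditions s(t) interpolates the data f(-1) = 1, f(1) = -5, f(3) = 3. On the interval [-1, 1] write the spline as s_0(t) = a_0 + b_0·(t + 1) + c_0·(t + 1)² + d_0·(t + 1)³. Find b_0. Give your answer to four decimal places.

Let σ_i = s''(x_i). Step sizes h_i = 2, 2; slopes of the chords Δ_i = (y_(i+1) - y_i)/h_i = -3, 4.
  2·σ_0 + 8·σ_1 + 2·σ_2 = 6(Δ_1 - Δ_0) = 42
Natural end conditions: σ_0 = σ_2 = 0.
Hence σ_0 = 0, σ_1 = 21/4, σ_2 = 0.
On [-1, 1], with s_0(t) = a_0 + b_0·(t + 1) + c_0·(t + 1)² + d_0·(t + 1)³: c_0 = σ_0/2 = 0, d_0 = (σ_1 - σ_0)/(6h_0) = 7/16, b_0 = Δ_0 - h_0(2σ_0 + σ_1)/6 = -19/4.

-4.7500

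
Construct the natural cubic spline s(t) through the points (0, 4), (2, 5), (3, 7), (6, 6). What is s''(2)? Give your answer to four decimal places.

1.8298

Write m_i for s''(x_i). With h_i = 2, 1, 3 and divided differences Δ_i = 1/2, 2, -1/3, the continuity of s' gives the tridiagonal system
  2·m_0 + 6·m_1 + 1·m_2 = 6(Δ_1 - Δ_0) = 9
  1·m_1 + 8·m_2 + 3·m_3 = 6(Δ_2 - Δ_1) = -14
Natural end conditions: m_0 = m_3 = 0.
Solving: m_0 = 0, m_1 = 86/47, m_2 = -93/47, m_3 = 0.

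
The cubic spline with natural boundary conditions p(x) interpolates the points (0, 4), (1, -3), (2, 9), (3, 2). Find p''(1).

38

Let M_i = p''(x_i). Step sizes h_i = 1, 1, 1; slopes of the chords Δ_i = (y_(i+1) - y_i)/h_i = -7, 12, -7.
  1·M_0 + 4·M_1 + 1·M_2 = 6(Δ_1 - Δ_0) = 114
  1·M_1 + 4·M_2 + 1·M_3 = 6(Δ_2 - Δ_1) = -114
Natural end conditions: M_0 = M_3 = 0.
Solving: M_0 = 0, M_1 = 38, M_2 = -38, M_3 = 0.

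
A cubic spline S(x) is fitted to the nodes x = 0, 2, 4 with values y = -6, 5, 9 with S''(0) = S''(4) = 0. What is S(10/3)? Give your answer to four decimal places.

8.1852

Put m_i = S'' at the i-th knot. Here h = (2, 2) and Δ = (11/2, 2), so the interior equations h_(i-1)·m_(i-1) + 2(h_(i-1)+h_i)·m_i + h_i·m_(i+1) = 6(Δ_i − Δ_(i-1)) read
  2·m_0 + 8·m_1 + 2·m_2 = 6(Δ_1 - Δ_0) = -21
Natural end conditions: m_0 = m_2 = 0.
Solving the tridiagonal system: m_0 = 0, m_1 = -21/8, m_2 = 0.
On [2, 4], S(x) = 5 + 15/4·(x - 2) - 21/16·(x - 2)² + 7/32·(x - 2)³.
With (x - 2) = 4/3: S(10/3) = 221/27.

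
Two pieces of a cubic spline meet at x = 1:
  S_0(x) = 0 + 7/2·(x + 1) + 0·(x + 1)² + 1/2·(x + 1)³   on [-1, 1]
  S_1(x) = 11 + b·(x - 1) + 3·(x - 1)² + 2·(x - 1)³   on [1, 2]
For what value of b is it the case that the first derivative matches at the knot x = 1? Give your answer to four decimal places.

S_0'(x) = 7/2 + 0·(x + 1) + 3/2·(x + 1)², so S_0'(1) = 19/2. On the right, S_1'(1) = b, so b = 19/2.

9.5000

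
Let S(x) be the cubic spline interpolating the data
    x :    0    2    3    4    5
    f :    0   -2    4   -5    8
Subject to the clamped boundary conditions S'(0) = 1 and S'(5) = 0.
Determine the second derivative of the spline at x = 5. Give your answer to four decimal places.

-69.4634

Put M_i = S'' at the i-th knot. Here h = (2, 1, 1, 1) and Δ = (-1, 6, -9, 13), so the interior equations h_(i-1)·M_(i-1) + 2(h_(i-1)+h_i)·M_i + h_i·M_(i+1) = 6(Δ_i − Δ_(i-1)) read
  2·M_0 + 6·M_1 + 1·M_2 = 6(Δ_1 - Δ_0) = 42
  1·M_1 + 4·M_2 + 1·M_3 = 6(Δ_2 - Δ_1) = -90
  1·M_2 + 4·M_3 + 1·M_4 = 6(Δ_3 - Δ_2) = 132
Clamped end conditions give two more equations: 2h_0·M_0 + h_0·M_1 = 6(Δ_0 - S'(0)) = -12 and h_3·M_3 + 2h_3·M_4 = 6(S'(5) - Δ_3) = -78.
Hence M_0 = -493/41, M_1 = 740/41, M_2 = -1732/41, M_3 = 2498/41, M_4 = -2848/41.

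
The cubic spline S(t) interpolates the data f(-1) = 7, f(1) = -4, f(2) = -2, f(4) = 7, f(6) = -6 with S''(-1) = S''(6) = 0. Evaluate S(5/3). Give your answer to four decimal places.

Put M_i = S'' at the i-th knot. Here h = (2, 1, 2, 2) and Δ = (-11/2, 2, 9/2, -13/2), so the interior equations h_(i-1)·M_(i-1) + 2(h_(i-1)+h_i)·M_i + h_i·M_(i+1) = 6(Δ_i − Δ_(i-1)) read
  2·M_0 + 6·M_1 + 1·M_2 = 6(Δ_1 - Δ_0) = 45
  1·M_1 + 6·M_2 + 2·M_3 = 6(Δ_2 - Δ_1) = 15
  2·M_2 + 8·M_3 + 2·M_4 = 6(Δ_3 - Δ_2) = -66
Natural end conditions: M_0 = M_4 = 0.
Solving the tridiagonal system: M_0 = 0, M_1 = 27/4, M_2 = 9/2, M_3 = -75/8, M_4 = 0.
On [1, 2], S(t) = -4 - 1·(t - 1) + 27/8·(t - 1)² - 3/8·(t - 1)³.
With (t - 1) = 2/3: S(5/3) = -59/18.

-3.2778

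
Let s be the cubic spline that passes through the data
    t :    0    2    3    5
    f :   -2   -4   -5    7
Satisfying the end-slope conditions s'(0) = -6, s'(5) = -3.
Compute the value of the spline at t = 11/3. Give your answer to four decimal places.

-0.5556

With M_i denoting the second derivative at x_i, h_i = 2, 1, 2, and Δ_i = (y_(i+1) − y_i)/h_i = -1, -1, 6:
  2·M_0 + 6·M_1 + 1·M_2 = 6(Δ_1 - Δ_0) = 0
  1·M_1 + 6·M_2 + 2·M_3 = 6(Δ_2 - Δ_1) = 42
Clamped end conditions give two more equations: 2h_0·M_0 + h_0·M_1 = 6(Δ_0 - s'(0)) = 30 and h_2·M_2 + 2h_2·M_3 = 6(s'(5) - Δ_2) = -54.
Hence M_0 = 21/2, M_1 = -6, M_2 = 15, M_3 = -21.
On [3, 5], s(t) = -5 + 3·(t - 3) + 15/2·(t - 3)² - 3·(t - 3)³.
With (t - 3) = 2/3: s(11/3) = -5/9.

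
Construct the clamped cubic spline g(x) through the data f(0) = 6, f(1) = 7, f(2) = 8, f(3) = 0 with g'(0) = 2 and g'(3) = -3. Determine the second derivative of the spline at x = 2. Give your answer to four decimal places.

-21.7333

Put M_i = g'' at the i-th knot. Here h = (1, 1, 1) and Δ = (1, 1, -8), so the interior equations h_(i-1)·M_(i-1) + 2(h_(i-1)+h_i)·M_i + h_i·M_(i+1) = 6(Δ_i − Δ_(i-1)) read
  1·M_0 + 4·M_1 + 1·M_2 = 6(Δ_1 - Δ_0) = 0
  1·M_1 + 4·M_2 + 1·M_3 = 6(Δ_2 - Δ_1) = -54
Clamped end conditions give two more equations: 2h_0·M_0 + h_0·M_1 = 6(Δ_0 - g'(0)) = -6 and h_2·M_2 + 2h_2·M_3 = 6(g'(3) - Δ_2) = 30.
Solving: M_0 = -98/15, M_1 = 106/15, M_2 = -326/15, M_3 = 388/15.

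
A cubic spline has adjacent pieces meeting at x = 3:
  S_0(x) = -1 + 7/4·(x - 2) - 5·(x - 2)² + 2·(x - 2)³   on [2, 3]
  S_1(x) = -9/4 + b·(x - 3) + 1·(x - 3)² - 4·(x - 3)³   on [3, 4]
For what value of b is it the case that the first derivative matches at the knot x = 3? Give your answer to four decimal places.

S_0'(x) = 7/4 - 10·(x - 2) + 6·(x - 2)², so S_0'(3) = -9/4. On the right, S_1'(3) = b, so b = -9/4.

-2.2500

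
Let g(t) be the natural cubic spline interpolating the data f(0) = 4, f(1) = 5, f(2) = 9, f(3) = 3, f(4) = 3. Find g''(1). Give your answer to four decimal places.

9.7500

Put M_i = g'' at the i-th knot. Here h = (1, 1, 1, 1) and Δ = (1, 4, -6, 0), so the interior equations h_(i-1)·M_(i-1) + 2(h_(i-1)+h_i)·M_i + h_i·M_(i+1) = 6(Δ_i − Δ_(i-1)) read
  1·M_0 + 4·M_1 + 1·M_2 = 6(Δ_1 - Δ_0) = 18
  1·M_1 + 4·M_2 + 1·M_3 = 6(Δ_2 - Δ_1) = -60
  1·M_2 + 4·M_3 + 1·M_4 = 6(Δ_3 - Δ_2) = 36
Natural end conditions: M_0 = M_4 = 0.
Hence M_0 = 0, M_1 = 39/4, M_2 = -21, M_3 = 57/4, M_4 = 0.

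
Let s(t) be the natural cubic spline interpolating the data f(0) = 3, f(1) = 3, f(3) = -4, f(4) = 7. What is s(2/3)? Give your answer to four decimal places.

3.5787

With m_i denoting the second derivative at x_i, h_i = 1, 2, 1, and Δ_i = (y_(i+1) − y_i)/h_i = 0, -7/2, 11:
  1·m_0 + 6·m_1 + 2·m_2 = 6(Δ_1 - Δ_0) = -21
  2·m_1 + 6·m_2 + 1·m_3 = 6(Δ_2 - Δ_1) = 87
Natural end conditions: m_0 = m_3 = 0.
Hence m_0 = 0, m_1 = -75/8, m_2 = 141/8, m_3 = 0.
On [0, 1], s(t) = 3 + 25/16·t + 0·t² - 25/16·t³.
With t = 2/3: s(2/3) = 773/216.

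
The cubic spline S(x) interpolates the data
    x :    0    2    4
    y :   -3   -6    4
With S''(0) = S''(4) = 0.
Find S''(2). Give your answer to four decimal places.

With m_i denoting the second derivative at x_i, h_i = 2, 2, and Δ_i = (y_(i+1) − y_i)/h_i = -3/2, 5:
  2·m_0 + 8·m_1 + 2·m_2 = 6(Δ_1 - Δ_0) = 39
Natural end conditions: m_0 = m_2 = 0.
Hence m_0 = 0, m_1 = 39/8, m_2 = 0.

4.8750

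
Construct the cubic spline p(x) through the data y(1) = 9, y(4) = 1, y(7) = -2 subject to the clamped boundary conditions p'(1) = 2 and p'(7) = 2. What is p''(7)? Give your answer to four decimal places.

2.1667

Let m_i = p''(x_i). Step sizes h_i = 3, 3; slopes of the chords Δ_i = (y_(i+1) - y_i)/h_i = -8/3, -1.
  3·m_0 + 12·m_1 + 3·m_2 = 6(Δ_1 - Δ_0) = 10
Clamped end conditions give two more equations: 2h_0·m_0 + h_0·m_1 = 6(Δ_0 - p'(1)) = -28 and h_1·m_1 + 2h_1·m_2 = 6(p'(7) - Δ_1) = 18.
Forward elimination and back-substitution give m_0 = -11/2, m_1 = 5/3, m_2 = 13/6.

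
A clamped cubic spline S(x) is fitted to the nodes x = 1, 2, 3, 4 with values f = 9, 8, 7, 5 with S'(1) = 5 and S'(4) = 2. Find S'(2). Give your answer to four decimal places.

-2.2000

Put M_i = S'' at the i-th knot. Here h = (1, 1, 1) and Δ = (-1, -1, -2), so the interior equations h_(i-1)·M_(i-1) + 2(h_(i-1)+h_i)·M_i + h_i·M_(i+1) = 6(Δ_i − Δ_(i-1)) read
  1·M_0 + 4·M_1 + 1·M_2 = 6(Δ_1 - Δ_0) = 0
  1·M_1 + 4·M_2 + 1·M_3 = 6(Δ_2 - Δ_1) = -6
Clamped end conditions give two more equations: 2h_0·M_0 + h_0·M_1 = 6(Δ_0 - S'(1)) = -36 and h_2·M_2 + 2h_2·M_3 = 6(S'(4) - Δ_2) = 24.
Solving the tridiagonal system: M_0 = -108/5, M_1 = 36/5, M_2 = -36/5, M_3 = 78/5.
On [2, 3], S'(x) = b_1 + 2c_1·(x - 2) + 3d_1·(x - 2)² with b_1 = Δ_1 - h_1(2M_1 + M_2)/6 = -11/5, c_1 = M_1/2 = 18/5, d_1 = (M_2 - M_1)/(6h_1) = -12/5. So S'(2) = -11/5.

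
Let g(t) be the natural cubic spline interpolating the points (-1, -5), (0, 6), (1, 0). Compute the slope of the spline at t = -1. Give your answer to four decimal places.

15.2500

Let M_i = g''(x_i). Step sizes h_i = 1, 1; slopes of the chords Δ_i = (y_(i+1) - y_i)/h_i = 11, -6.
  1·M_0 + 4·M_1 + 1·M_2 = 6(Δ_1 - Δ_0) = -102
Natural end conditions: M_0 = M_2 = 0.
Solving the tridiagonal system: M_0 = 0, M_1 = -51/2, M_2 = 0.
On [-1, 0], g'(t) = b_0 + 2c_0·(t + 1) + 3d_0·(t + 1)² with b_0 = Δ_0 - h_0(2M_0 + M_1)/6 = 61/4, c_0 = M_0/2 = 0, d_0 = (M_1 - M_0)/(6h_0) = -17/4. So g'(-1) = 61/4.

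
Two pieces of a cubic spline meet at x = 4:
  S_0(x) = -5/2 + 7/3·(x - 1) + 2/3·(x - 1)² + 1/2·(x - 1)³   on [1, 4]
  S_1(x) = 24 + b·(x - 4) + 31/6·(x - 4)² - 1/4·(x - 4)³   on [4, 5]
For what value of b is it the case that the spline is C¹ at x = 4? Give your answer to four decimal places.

19.8333

S_0'(x) = 7/3 + 4/3·(x - 1) + 3/2·(x - 1)², so S_0'(4) = 119/6. On the right, S_1'(4) = b, so b = 119/6.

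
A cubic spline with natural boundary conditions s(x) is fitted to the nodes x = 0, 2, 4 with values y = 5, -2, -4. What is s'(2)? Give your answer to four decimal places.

With M_i denoting the second derivative at x_i, h_i = 2, 2, and Δ_i = (y_(i+1) − y_i)/h_i = -7/2, -1:
  2·M_0 + 8·M_1 + 2·M_2 = 6(Δ_1 - Δ_0) = 15
Natural end conditions: M_0 = M_2 = 0.
Solving the tridiagonal system: M_0 = 0, M_1 = 15/8, M_2 = 0.
On [2, 4], s'(x) = b_1 + 2c_1·(x - 2) + 3d_1·(x - 2)² with b_1 = Δ_1 - h_1(2M_1 + M_2)/6 = -9/4, c_1 = M_1/2 = 15/16, d_1 = (M_2 - M_1)/(6h_1) = -5/32. So s'(2) = -9/4.

-2.2500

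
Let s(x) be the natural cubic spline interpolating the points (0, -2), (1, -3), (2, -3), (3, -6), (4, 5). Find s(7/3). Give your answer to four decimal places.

Let m_i = s''(x_i). Step sizes h_i = 1, 1, 1, 1; slopes of the chords Δ_i = (y_(i+1) - y_i)/h_i = -1, 0, -3, 11.
  1·m_0 + 4·m_1 + 1·m_2 = 6(Δ_1 - Δ_0) = 6
  1·m_1 + 4·m_2 + 1·m_3 = 6(Δ_2 - Δ_1) = -18
  1·m_2 + 4·m_3 + 1·m_4 = 6(Δ_3 - Δ_2) = 84
Natural end conditions: m_0 = m_4 = 0.
Forward elimination and back-substitution give m_0 = 0, m_1 = 123/28, m_2 = -81/7, m_3 = 669/28, m_4 = 0.
On [2, 3], s(x) = -3 - 25/8·(x - 2) - 81/14·(x - 2)² + 331/56·(x - 2)³.
With (x - 2) = 1/3: s(7/3) = -844/189.

-4.4656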